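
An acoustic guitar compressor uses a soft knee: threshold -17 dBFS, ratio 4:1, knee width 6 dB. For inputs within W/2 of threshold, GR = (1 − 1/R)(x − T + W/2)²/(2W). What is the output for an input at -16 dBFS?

x − T + W/2 = -16 − (-17) + 3 = 4.
GR = (1 − 1/4) × 4² / 12 = 0.75 × 16 / 12 = 1 dB.
Output = -16 − 1 = -17 dBFS.

-17 dBFS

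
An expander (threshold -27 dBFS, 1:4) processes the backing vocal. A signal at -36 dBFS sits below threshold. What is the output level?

-63 dBFS

Below threshold, a 1:4 expander applies gain = (4−1)×(T − x) of attenuation.
(4−1) × 9 = 27 dB, so output = -36 − 27 = -63 dBFS.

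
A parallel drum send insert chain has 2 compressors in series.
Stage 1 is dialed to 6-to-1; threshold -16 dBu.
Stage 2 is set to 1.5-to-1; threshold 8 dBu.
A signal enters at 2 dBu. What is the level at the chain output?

Stage 1: 18 dB above -16 dBu, reduced 6:1 to 3 dB above → -13 dBu.
Stage 2: -13 dBu ≤ 8 dBu, so stage 2 doesn't engage; output -13 dBu.

-13 dBu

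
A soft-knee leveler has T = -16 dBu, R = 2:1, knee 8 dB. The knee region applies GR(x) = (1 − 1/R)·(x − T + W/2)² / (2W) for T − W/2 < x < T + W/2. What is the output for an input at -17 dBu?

x − T + W/2 = -17 − (-16) + 4 = 3.
GR = (1 − 1/2) × 3² / 16 = 0.5 × 9 / 16 = 0.28125 dB.
Output = -17 − 0.28125 = -17.28125 dBu.

-17.28125 dBu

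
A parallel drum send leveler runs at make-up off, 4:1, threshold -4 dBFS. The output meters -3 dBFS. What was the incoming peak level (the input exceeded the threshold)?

0 dBFS

The compressed level sits -3 − (-4) = 1 dB over threshold.
Undo the ratio: input overshoot = 1 × 4 = 4 dB, giving input = 0 dBFS.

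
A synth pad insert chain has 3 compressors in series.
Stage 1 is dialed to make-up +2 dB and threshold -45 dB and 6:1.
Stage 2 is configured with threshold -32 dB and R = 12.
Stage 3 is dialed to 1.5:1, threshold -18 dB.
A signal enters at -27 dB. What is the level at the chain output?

Stage 1: 18 dB above -45 dB, reduced 6:1 to 3 dB above → -42 dB; +2 dB make-up → -40 dB.
Stage 2: -40 dB is at or below the -32 dB threshold — no compression; output -40 dB.
Stage 3: below threshold (-40 ≤ -18); passes unchanged; output -40 dB.

-40 dB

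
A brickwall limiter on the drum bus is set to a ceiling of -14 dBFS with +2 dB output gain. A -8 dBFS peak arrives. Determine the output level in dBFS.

The limiter clamps the peak to its -14 dBFS ceiling.
Output gain then adds 2 dB: -14 + 2 = -12 dBFS.

-12 dBFS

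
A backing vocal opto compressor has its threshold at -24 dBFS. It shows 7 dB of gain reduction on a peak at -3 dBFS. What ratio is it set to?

1.5:1

Input overshoot = -3 − (-24) = 21 dB.
Output overshoot = 21 − 7 = 14 dB.
Ratio = input overshoot / output overshoot = 21 / 14 = 1.5.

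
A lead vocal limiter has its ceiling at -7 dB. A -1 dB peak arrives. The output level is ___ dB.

A brickwall limiter is an ∞:1 compressor: any input above the ceiling is clamped to -7 dB.

-7 dB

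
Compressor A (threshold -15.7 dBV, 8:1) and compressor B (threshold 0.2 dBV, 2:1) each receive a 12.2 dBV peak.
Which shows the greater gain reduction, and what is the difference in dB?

A, by 18.4125 dB

A: 27.9 dB over, compressed to 3.4875 dB over, so 24.4125 dB of GR.
B: 12 dB over, compressed to 6 dB over, so 6 dB of GR.
Difference: 18.4125 dB in favour of A.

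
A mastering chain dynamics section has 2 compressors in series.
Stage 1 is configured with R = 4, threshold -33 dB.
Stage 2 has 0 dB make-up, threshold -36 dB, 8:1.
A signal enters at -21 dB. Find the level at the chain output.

Stage 1: 12 dB above -33 dB, reduced 4:1 to 3 dB above → -30 dB.
Stage 2: 6 dB above -36 dB, reduced 8:1 to 0.75 dB above → -35.25 dB.

-35.25 dB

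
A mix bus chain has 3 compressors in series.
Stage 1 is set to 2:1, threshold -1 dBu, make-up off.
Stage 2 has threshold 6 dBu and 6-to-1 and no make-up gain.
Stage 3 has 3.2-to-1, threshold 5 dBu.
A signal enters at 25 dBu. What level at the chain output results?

Stage 1: overshoot 26 dB → 26/2 = 13 dB → 12 dBu.
Stage 2: 12 dBu is 6 dB over 6 dBu; at 6:1 that becomes 1 dB over, giving 7 dBu.
Stage 3: 7 dBu is 2 dB over 5 dBu; at 3.2:1 that becomes 0.625 dB over, giving 5.625 dBu.

5.625 dBu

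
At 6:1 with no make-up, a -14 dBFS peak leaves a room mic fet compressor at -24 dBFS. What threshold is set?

-26 dBFS

Input is 12 dB above T (since output overshoot × R = input overshoot: (-24 − T)·6 = -14 − T gives T = -26 dBFS).
Check: -26 + (-14 − (-26))/6 = -26 + 2 = -24 dBFS. ✓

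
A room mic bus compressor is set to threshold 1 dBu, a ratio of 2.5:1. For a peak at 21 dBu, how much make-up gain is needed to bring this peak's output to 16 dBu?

7 dB

Overshoot 20 dB → 20/2.5 = 8 dB after compression, so the compressed level is 1 + 8 = 9 dBu.
Make-up = target − compressed = 16 − 9 = 7 dB.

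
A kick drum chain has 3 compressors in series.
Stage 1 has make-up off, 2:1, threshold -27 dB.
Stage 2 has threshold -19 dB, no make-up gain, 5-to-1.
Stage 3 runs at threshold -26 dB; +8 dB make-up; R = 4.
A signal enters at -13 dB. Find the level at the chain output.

-16.5 dB

Stage 1: -13 dB is 14 dB over -27 dB; at 2:1 that becomes 7 dB over, giving -20 dB.
Stage 2: -20 dB is at or below the -19 dB threshold — no compression; output -20 dB.
Stage 3: overshoot 6 dB → 6/4 = 1.5 dB → -24.5 dB; +8 dB make-up → -16.5 dB.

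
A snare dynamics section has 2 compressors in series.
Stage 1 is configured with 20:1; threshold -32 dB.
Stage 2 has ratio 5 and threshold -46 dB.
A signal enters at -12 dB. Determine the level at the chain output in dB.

Stage 1: -12 dB is 20 dB over -32 dB; at 20:1 that becomes 1 dB over, giving -31 dB.
Stage 2: 15 dB above -46 dB, reduced 5:1 to 3 dB above → -43 dB.

-43 dB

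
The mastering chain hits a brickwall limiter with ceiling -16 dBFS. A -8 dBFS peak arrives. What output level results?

The limiter clamps the peak to its -16 dBFS ceiling.

-16 dBFS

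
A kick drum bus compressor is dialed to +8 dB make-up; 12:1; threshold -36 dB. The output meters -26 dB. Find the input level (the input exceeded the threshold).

Stripping the +8 dB make-up gives -34 dB at the gain stage.
That's 2 dB above the -36 dB threshold.
Undo the ratio: input overshoot = 2 × 12 = 24 dB, giving input = -12 dB.

-12 dB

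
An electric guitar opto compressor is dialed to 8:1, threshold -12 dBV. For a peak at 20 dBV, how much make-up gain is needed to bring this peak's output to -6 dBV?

The peak compresses to -12 + 32/8 = -8 dBV.
To reach -6 dBV requires -6 − (-8) = 2 dB of make-up.

2 dB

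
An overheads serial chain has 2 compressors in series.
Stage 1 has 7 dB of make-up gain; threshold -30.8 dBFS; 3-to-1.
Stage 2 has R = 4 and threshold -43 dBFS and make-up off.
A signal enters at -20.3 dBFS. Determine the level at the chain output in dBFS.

Stage 1: -20.3 dBFS is 10.5 dB over -30.8 dBFS; at 3:1 that becomes 3.5 dB over, giving -27.3 dBFS; +7 dB make-up → -20.3 dBFS.
Stage 2: 22.7 dB above -43 dBFS, reduced 4:1 to 5.675 dB above → -37.325 dBFS.

-37.325 dBFS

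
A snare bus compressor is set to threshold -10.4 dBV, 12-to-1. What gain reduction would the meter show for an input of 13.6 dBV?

Overshoot = 13.6 − (-10.4) = 24 dB.
At 12:1, output sits 24/12 = 2 dB above threshold.
GR = overshoot in − overshoot out = 24 − 2 = 22 dB.

22 dB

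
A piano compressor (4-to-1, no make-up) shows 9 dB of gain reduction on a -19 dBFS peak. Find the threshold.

-31 dBFS

Gain reduction = -19 − (-28) = 9 dB; output overshoot = GR / (R − 1) = 9 / 3 = 3 dB.
Threshold = output − output overshoot = -28 − 3 = -31 dBFS.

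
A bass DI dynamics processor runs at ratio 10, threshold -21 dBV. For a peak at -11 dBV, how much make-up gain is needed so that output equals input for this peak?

The peak compresses to -21 + 10/10 = -20 dBV.
To reach -11 dBV requires -11 − (-20) = 9 dB of make-up.

9 dB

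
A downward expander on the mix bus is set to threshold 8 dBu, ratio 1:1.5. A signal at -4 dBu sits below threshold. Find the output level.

-10 dBu

Below threshold, a 1:1.5 expander applies gain = (1.5−1)×(T − x) of attenuation.
(1.5−1) × 12 = 6 dB, so output = -4 − 6 = -10 dBu.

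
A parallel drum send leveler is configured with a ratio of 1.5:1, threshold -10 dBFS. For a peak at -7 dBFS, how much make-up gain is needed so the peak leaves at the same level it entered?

1 dB

Overshoot 3 dB → 3/1.5 = 2 dB after compression, so the compressed level is -10 + 2 = -8 dBFS.
Make-up = target − compressed = -7 − (-8) = 1 dB.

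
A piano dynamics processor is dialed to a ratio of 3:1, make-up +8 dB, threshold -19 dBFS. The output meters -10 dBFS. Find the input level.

Before make-up, the level was -10 − 8 = -18 dBFS.
The compressed level sits -18 − (-19) = 1 dB over threshold.
Input overshoot = R × output overshoot = 3 dB → input = -19 + 3 = -16 dBFS.

-16 dBFS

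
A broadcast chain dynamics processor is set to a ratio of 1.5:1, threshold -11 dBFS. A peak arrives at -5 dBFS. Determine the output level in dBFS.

The input is 6 dB above the -11 dBFS threshold.
The 6 dB excess becomes 4 dB after 1.5:1 reduction.
So the level is -11 + 4 = -7 dBFS.

-7 dBFS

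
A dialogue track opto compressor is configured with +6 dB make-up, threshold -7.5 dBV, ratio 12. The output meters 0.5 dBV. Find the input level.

16.5 dBV

Remove make-up: 0.5 − 6 = -5.5 dBV.
That's 2 dB above the -7.5 dBV threshold.
Before 12:1 compression the overshoot was 2 × 12 = 24 dB, so input = -7.5 + 24 = 16.5 dBV.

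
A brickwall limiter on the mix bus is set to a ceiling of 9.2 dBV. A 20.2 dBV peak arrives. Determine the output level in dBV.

A brickwall limiter is an ∞:1 compressor: any input above the ceiling is clamped to 9.2 dBV.

9.2 dBV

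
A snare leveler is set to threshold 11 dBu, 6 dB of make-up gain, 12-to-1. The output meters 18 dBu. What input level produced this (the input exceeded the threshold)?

23 dBu

Stripping the +6 dB make-up gives 12 dBu at the gain stage.
Post-compression overshoot = 12 − 11 = 1 dB.
Input overshoot = R × output overshoot = 12 dB → input = 11 + 12 = 23 dBu.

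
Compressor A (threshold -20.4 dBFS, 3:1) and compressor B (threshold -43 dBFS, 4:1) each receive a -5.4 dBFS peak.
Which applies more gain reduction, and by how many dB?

A: 15 dB over, compressed to 5 dB over, so 10 dB of GR.
B: 37.6 dB over, compressed to 9.4 dB over, so 28.2 dB of GR.
B reduces 18.2 dB more.

B, by 18.2 dB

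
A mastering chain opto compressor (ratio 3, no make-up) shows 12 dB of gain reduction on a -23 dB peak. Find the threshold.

-41 dB

Gain reduction = -23 − (-35) = 12 dB; output overshoot = GR / (R − 1) = 12 / 2 = 6 dB.
Threshold = output − output overshoot = -35 − 6 = -41 dB.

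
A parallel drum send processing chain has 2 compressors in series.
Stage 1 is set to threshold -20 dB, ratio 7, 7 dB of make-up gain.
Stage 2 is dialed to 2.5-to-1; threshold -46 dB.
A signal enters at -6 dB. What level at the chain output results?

Stage 1: -6 dB is 14 dB over -20 dB; at 7:1 that becomes 2 dB over, giving -18 dB; +7 dB make-up → -11 dB.
Stage 2: -11 dB is 35 dB over -46 dB; at 2.5:1 that becomes 14 dB over, giving -32 dB.

-32 dB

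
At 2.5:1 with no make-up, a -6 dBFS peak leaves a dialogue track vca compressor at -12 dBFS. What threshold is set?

-16 dBFS

Gain reduction = -6 − (-12) = 6 dB; output overshoot = GR / (R − 1) = 6 / 1.5 = 4 dB.
Threshold = output − output overshoot = -12 − 4 = -16 dBFS.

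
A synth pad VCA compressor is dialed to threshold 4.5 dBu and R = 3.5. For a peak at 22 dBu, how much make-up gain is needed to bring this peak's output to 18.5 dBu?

Without make-up, output = threshold + overshoot/3.5 = 4.5 + 5 = 9.5 dBu.
Gap to target: 9 dB.

9 dB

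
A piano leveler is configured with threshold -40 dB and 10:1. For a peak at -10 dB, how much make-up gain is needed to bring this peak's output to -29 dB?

Without make-up, output = threshold + overshoot/10 = -40 + 3 = -37 dB.
Gap to target: 8 dB.

8 dB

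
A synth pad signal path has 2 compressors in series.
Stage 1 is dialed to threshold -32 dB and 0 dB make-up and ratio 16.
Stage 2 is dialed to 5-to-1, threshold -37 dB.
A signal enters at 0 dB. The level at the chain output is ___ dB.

Stage 1: 0 dB is 32 dB over -32 dB; at 16:1 that becomes 2 dB over, giving -30 dB.
Stage 2: overshoot 7 dB → 7/5 = 1.4 dB → -35.6 dB.

-35.6 dB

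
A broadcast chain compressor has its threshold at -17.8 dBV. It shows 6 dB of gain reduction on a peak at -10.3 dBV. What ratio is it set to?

5:1

Input overshoot = -10.3 − (-17.8) = 7.5 dB.
Output overshoot = 7.5 − 6 = 1.5 dB.
Ratio = input overshoot / output overshoot = 7.5 / 1.5 = 5.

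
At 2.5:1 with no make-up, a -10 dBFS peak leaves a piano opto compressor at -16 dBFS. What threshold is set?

-20 dBFS

Gain reduction = -10 − (-16) = 6 dB; output overshoot = GR / (R − 1) = 6 / 1.5 = 4 dB.
Threshold = output − output overshoot = -16 − 4 = -20 dBFS.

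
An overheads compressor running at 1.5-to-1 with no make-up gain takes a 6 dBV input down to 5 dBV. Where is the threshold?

Let T be the threshold. Output overshoot = (input overshoot)/R, so 5 − T = (6 − T)/1.5.
1.5·(5 − T) = 6 − T → 0.5·T = 7.5 − 6 = 1.5.
T = 1.5/0.5 = 3 dBV.

3 dBV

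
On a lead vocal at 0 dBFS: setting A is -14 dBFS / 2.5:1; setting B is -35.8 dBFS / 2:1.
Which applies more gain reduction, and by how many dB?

A: GR = 14 − 14/2.5 = 8.4 dB.
B: GR = 35.8 − 35.8/2 = 17.9 dB.
B reduces 9.5 dB more.

B, by 9.5 dB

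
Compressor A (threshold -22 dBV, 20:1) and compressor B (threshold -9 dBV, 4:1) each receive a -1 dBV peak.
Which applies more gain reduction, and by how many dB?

A: 21 dB over, compressed to 1.05 dB over, so 19.95 dB of GR.
B: 8 dB over, compressed to 2 dB over, so 6 dB of GR.
A reduces 13.95 dB more.

A, by 13.95 dB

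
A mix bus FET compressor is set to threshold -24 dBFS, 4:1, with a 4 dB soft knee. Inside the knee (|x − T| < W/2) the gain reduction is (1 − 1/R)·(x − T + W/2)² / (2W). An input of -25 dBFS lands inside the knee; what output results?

x − T + W/2 = -25 − (-24) + 2 = 1.
GR = (1 − 1/4) × 1² / 8 = 0.75 × 1 / 8 = 0.09375 dB.
Output = -25 − 0.09375 = -25.09375 dBFS.

-25.09375 dBFS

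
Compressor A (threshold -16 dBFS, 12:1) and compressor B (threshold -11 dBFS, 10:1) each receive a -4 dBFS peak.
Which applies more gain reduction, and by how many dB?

A: GR = 12 − 12/12 = 11 dB.
B: GR = 7 − 7/10 = 6.3 dB.
A reduces 4.7 dB more.

A, by 4.7 dB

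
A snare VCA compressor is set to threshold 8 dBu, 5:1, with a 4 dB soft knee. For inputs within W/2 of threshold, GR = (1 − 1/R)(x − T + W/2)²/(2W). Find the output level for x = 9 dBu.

x − T + W/2 = 9 − 8 + 2 = 3.
GR = (1 − 1/5) × 3² / 8 = 0.8 × 9 / 8 = 0.9 dB.
Output = 9 − 0.9 = 8.1 dBu.

8.1 dBu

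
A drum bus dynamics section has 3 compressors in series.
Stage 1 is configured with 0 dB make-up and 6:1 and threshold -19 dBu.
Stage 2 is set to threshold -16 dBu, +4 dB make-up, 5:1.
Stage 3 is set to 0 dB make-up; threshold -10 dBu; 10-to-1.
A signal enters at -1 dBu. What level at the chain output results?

Stage 1: 18 dB above -19 dBu, reduced 6:1 to 3 dB above → -16 dBu.
Stage 2: -16 dBu is at or below the -16 dBu threshold — no compression; make-up brings it to -12 dBu.
Stage 3: -12 dBu is at or below the -10 dBu threshold — no compression; output -12 dBu.

-12 dBu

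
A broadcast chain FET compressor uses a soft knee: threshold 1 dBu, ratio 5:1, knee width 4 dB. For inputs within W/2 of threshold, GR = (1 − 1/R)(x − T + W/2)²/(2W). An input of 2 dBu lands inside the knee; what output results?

1.1 dBu

x − T + W/2 = 2 − 1 + 2 = 3.
GR = (1 − 1/5) × 3² / 8 = 0.8 × 9 / 8 = 0.9 dB.
Output = 2 − 0.9 = 1.1 dBu.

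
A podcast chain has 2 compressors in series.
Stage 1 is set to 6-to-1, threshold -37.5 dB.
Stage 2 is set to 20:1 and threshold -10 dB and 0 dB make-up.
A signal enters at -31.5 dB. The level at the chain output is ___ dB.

-36.5 dB

Stage 1: 6 dB above -37.5 dB, reduced 6:1 to 1 dB above → -36.5 dB.
Stage 2: below threshold (-36.5 ≤ -10); passes unchanged; output -36.5 dB.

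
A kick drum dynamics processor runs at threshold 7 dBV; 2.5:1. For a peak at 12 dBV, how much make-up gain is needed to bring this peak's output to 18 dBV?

9 dB

The peak compresses to 7 + 5/2.5 = 9 dBV.
To reach 18 dBV requires 18 − 9 = 9 dB of make-up.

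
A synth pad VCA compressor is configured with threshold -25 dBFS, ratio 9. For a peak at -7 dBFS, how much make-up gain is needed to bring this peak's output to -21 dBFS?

The peak compresses to -25 + 18/9 = -23 dBFS.
To reach -21 dBFS requires -21 − (-23) = 2 dB of make-up.

2 dB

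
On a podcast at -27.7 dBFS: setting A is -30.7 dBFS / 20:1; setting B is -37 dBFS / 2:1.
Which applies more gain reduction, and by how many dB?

A: GR = 3 − 3/20 = 2.85 dB.
B: GR = 9.3 − 9.3/2 = 4.65 dB.
Difference: 1.8 dB in favour of B.

B, by 1.8 dB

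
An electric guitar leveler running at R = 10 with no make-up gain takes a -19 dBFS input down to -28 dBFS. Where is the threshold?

Input is 10 dB above T (since output overshoot × R = input overshoot: (-28 − T)·10 = -19 − T gives T = -29 dBFS).
Check: -29 + (-19 − (-29))/10 = -29 + 1 = -28 dBFS. ✓

-29 dBFS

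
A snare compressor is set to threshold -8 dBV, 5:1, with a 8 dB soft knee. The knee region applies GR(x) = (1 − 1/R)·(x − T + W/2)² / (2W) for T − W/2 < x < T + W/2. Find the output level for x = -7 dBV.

x − T + W/2 = -7 − (-8) + 4 = 5.
GR = (1 − 1/5) × 5² / 16 = 0.8 × 25 / 16 = 1.25 dB.
Output = -7 − 1.25 = -8.25 dBV.

-8.25 dBV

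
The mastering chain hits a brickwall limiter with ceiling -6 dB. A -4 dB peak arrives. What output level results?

A brickwall limiter is an ∞:1 compressor: any input above the ceiling is clamped to -6 dB.

-6 dB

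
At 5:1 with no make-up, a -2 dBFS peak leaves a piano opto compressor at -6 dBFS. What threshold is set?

-7 dBFS

Let T be the threshold. Output overshoot = (input overshoot)/R, so -6 − T = (-2 − T)/5.
5·(-6 − T) = -2 − T → 4·T = -30 − (-2) = -28.
T = -28/4 = -7 dBFS.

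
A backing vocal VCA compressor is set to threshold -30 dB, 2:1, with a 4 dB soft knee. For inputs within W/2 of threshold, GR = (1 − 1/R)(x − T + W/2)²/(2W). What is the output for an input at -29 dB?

x − T + W/2 = -29 − (-30) + 2 = 3.
GR = (1 − 1/2) × 3² / 8 = 0.5 × 9 / 8 = 0.5625 dB.
Output = -29 − 0.5625 = -29.5625 dB.

-29.5625 dB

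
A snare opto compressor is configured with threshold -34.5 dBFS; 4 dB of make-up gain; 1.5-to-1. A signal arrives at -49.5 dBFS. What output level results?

-45.5 dBFS

-49.5 dBFS is 15 dB below the -34.5 dBFS threshold, so no gain reduction is applied.
Make-up gain adds 4 dB: -49.5 + 4 = -45.5 dBFS.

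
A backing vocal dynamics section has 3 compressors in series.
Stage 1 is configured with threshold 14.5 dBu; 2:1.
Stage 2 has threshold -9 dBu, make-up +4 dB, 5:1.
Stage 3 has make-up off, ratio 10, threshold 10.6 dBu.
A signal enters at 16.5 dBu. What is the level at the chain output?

Stage 1: 2 dB above 14.5 dBu, reduced 2:1 to 1 dB above → 15.5 dBu.
Stage 2: 15.5 dBu is 24.5 dB over -9 dBu; at 5:1 that becomes 4.9 dB over, giving -4.1 dBu; +4 dB make-up → -0.1 dBu.
Stage 3: -0.1 dBu is at or below the 10.6 dBu threshold — no compression; output -0.1 dBu.

-0.1 dBu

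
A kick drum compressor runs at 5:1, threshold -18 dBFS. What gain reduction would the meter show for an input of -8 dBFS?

-8 dBFS exceeds the threshold by 10 dB.
At 5:1, output sits 10/5 = 2 dB above threshold.
So the signal is attenuated by 10 − 2 = 8 dB.

8 dB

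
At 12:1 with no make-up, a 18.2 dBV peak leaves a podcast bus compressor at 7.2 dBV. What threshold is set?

Let T be the threshold. Output overshoot = (input overshoot)/R, so 7.2 − T = (18.2 − T)/12.
12·(7.2 − T) = 18.2 − T → 11·T = 86.4 − 18.2 = 68.2.
T = 68.2/11 = 6.2 dBV.

6.2 dBV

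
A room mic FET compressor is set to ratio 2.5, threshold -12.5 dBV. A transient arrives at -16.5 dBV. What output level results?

-16.5 dBV is 4 dB below the -12.5 dBV threshold, so no gain reduction is applied.
Output = input = -16.5 dBV.

-16.5 dBV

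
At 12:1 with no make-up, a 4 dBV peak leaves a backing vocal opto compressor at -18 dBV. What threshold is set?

Let T be the threshold. Output overshoot = (input overshoot)/R, so -18 − T = (4 − T)/12.
12·(-18 − T) = 4 − T → 11·T = -216 − 4 = -220.
T = -220/11 = -20 dBV.

-20 dBV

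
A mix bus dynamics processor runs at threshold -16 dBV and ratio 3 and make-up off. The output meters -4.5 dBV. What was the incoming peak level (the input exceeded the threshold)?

18.5 dBV

That's 11.5 dB above the -16 dBV threshold.
Input overshoot = R × output overshoot = 34.5 dB → input = -16 + 34.5 = 18.5 dBV.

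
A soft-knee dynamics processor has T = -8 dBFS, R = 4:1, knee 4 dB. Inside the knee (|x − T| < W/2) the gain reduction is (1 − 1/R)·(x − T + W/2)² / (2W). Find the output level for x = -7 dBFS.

-7.84375 dBFS

x − T + W/2 = -7 − (-8) + 2 = 3.
GR = (1 − 1/4) × 3² / 8 = 0.75 × 9 / 8 = 0.84375 dB.
Output = -7 − 0.84375 = -7.84375 dBFS.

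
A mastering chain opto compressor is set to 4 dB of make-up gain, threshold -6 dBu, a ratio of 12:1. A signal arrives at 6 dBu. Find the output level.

-1 dBu

6 dBu sits 12 dB over threshold.
12:1 compression reduces that to 12/12 = 1 dB over.
Output = -6 + 1 = -5 dBu; make-up adds 4 dB, giving -1 dBu.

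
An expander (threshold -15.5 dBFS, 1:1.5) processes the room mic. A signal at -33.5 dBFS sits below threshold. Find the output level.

-42.5 dBFS

The input is 18 dB below the -15.5 dBFS threshold.
A 1:1.5 expander multiplies undershoot by 1.5: 18 × 1.5 = 27 dB below threshold.
Output = -15.5 − 27 = -42.5 dBFS.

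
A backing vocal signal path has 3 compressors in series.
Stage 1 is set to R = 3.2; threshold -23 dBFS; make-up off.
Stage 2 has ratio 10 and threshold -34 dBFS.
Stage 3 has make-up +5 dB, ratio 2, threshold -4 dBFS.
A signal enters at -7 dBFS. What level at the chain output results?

-27.4 dBFS

Stage 1: -7 dBFS is 16 dB over -23 dBFS; at 3.2:1 that becomes 5 dB over, giving -18 dBFS.
Stage 2: -18 dBFS is 16 dB over -34 dBFS; at 10:1 that becomes 1.6 dB over, giving -32.4 dBFS.
Stage 3: -32.4 dBFS ≤ -4 dBFS, so stage 3 doesn't engage; make-up brings it to -27.4 dBFS.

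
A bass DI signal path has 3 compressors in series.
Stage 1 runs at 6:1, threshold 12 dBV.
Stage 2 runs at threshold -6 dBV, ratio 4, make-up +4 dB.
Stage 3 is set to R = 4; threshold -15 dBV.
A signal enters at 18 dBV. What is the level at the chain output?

-10.5625 dBV

Stage 1: overshoot 6 dB → 6/6 = 1 dB → 13 dBV.
Stage 2: 19 dB above -6 dBV, reduced 4:1 to 4.75 dB above → -1.25 dBV; +4 dB make-up → 2.75 dBV.
Stage 3: 2.75 dBV is 17.75 dB over -15 dBV; at 4:1 that becomes 4.4375 dB over, giving -10.5625 dBV.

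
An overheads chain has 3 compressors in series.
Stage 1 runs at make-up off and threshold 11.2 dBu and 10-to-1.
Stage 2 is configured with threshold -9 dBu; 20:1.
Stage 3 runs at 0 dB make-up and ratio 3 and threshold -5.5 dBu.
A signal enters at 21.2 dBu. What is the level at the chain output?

-7.94 dBu

Stage 1: 10 dB above 11.2 dBu, reduced 10:1 to 1 dB above → 12.2 dBu.
Stage 2: 21.2 dB above -9 dBu, reduced 20:1 to 1.06 dB above → -7.94 dBu.
Stage 3: -7.94 dBu is at or below the -5.5 dBu threshold — no compression; output -7.94 dBu.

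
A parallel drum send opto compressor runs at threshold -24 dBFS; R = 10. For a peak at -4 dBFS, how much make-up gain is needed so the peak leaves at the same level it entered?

Without make-up, output = threshold + overshoot/10 = -24 + 2 = -22 dBFS.
Gap to target: 18 dB.

18 dB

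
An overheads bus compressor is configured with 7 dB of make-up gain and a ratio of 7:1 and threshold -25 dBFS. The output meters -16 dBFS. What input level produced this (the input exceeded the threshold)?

-11 dBFS

Before make-up, the level was -16 − 7 = -23 dBFS.
Post-compression overshoot = -23 − (-25) = 2 dB.
Before 7:1 compression the overshoot was 2 × 7 = 14 dB, so input = -25 + 14 = -11 dBFS.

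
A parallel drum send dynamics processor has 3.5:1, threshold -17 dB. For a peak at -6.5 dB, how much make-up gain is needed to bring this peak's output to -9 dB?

5 dB

The peak compresses to -17 + 10.5/3.5 = -14 dB.
To reach -9 dB requires -9 − (-14) = 5 dB of make-up.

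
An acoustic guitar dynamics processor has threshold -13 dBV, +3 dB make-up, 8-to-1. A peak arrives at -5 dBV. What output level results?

The input is 8 dB above the -13 dBV threshold.
At 8:1 the overshoot is divided by 8, leaving 1 dB above threshold.
So the level is -13 + 1 = -12 dBV; make-up adds 3 dB, giving -9 dBV.

-9 dBV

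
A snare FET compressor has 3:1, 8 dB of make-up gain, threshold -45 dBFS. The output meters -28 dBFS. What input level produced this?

-18 dBFS

Stripping the +8 dB make-up gives -36 dBFS at the gain stage.
That's 9 dB above the -45 dBFS threshold.
Input overshoot = R × output overshoot = 27 dB → input = -45 + 27 = -18 dBFS.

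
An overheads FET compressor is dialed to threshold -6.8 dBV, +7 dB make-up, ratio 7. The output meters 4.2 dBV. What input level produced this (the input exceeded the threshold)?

Stripping the +7 dB make-up gives -2.8 dBV at the gain stage.
That's 4 dB above the -6.8 dBV threshold.
Input overshoot = R × output overshoot = 28 dB → input = -6.8 + 28 = 21.2 dBV.

21.2 dBV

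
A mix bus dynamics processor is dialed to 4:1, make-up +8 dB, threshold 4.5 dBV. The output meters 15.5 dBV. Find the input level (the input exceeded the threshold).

16.5 dBV

Remove make-up: 15.5 − 8 = 7.5 dBV.
Post-compression overshoot = 7.5 − 4.5 = 3 dB.
Before 4:1 compression the overshoot was 3 × 4 = 12 dB, so input = 4.5 + 12 = 16.5 dBV.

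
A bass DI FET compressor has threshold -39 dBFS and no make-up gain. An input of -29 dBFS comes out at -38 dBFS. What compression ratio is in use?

10:1

Input overshoot = -29 − (-39) = 10 dB; output overshoot = -38 − (-39) = 1 dB.
Ratio = 10 / 1 = 10.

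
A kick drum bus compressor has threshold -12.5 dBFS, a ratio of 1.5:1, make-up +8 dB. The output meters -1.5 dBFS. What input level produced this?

Before make-up, the level was -1.5 − 8 = -9.5 dBFS.
That's 3 dB above the -12.5 dBFS threshold.
Undo the ratio: input overshoot = 3 × 1.5 = 4.5 dB, giving input = -8 dBFS.

-8 dBFS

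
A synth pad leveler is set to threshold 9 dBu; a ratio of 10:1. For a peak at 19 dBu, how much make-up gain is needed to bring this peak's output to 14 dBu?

The peak compresses to 9 + 10/10 = 10 dBu.
To reach 14 dBu requires 14 − 10 = 4 dB of make-up.

4 dB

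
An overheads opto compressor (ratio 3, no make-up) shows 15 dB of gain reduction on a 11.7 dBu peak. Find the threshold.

Let T be the threshold. Output overshoot = (input overshoot)/R, so -3.3 − T = (11.7 − T)/3.
3·(-3.3 − T) = 11.7 − T → 2·T = -9.9 − 11.7 = -21.6.
T = -21.6/2 = -10.8 dBu.

-10.8 dBu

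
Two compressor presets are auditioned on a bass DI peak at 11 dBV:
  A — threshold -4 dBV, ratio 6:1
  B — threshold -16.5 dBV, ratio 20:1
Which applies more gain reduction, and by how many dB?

B, by 13.625 dB

A: overshoot 15 dB → output overshoot 2.5 dB → GR 12.5 dB.
B: overshoot 27.5 dB → output overshoot 1.375 dB → GR 26.125 dB.
B reduces 13.625 dB more.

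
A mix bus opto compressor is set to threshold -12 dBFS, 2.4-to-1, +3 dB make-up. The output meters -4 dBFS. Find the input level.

Stripping the +3 dB make-up gives -7 dBFS at the gain stage.
That's 5 dB above the -12 dBFS threshold.
Undo the ratio: input overshoot = 5 × 2.4 = 12 dB, giving input = 0 dBFS.

0 dBFS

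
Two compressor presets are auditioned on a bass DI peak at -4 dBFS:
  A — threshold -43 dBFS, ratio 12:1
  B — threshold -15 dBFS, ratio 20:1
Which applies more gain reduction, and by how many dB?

A: GR = 39 − 39/12 = 35.75 dB.
B: GR = 11 − 11/20 = 10.45 dB.
A applies 25.3 dB more gain reduction.

A, by 25.3 dB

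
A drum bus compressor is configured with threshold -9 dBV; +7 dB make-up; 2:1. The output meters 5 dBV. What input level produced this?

Stripping the +7 dB make-up gives -2 dBV at the gain stage.
The compressed level sits -2 − (-9) = 7 dB over threshold.
Undo the ratio: input overshoot = 7 × 2 = 14 dB, giving input = 5 dBV.

5 dBV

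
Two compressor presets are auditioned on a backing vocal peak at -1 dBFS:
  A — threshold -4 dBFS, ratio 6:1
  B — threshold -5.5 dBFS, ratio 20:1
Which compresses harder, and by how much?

B, by 1.775 dB

A: overshoot 3 dB → output overshoot 0.5 dB → GR 2.5 dB.
B: overshoot 4.5 dB → output overshoot 0.225 dB → GR 4.275 dB.
B reduces 1.775 dB more.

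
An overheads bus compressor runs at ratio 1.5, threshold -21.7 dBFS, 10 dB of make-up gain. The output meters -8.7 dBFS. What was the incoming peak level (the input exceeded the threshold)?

-17.2 dBFS

Stripping the +10 dB make-up gives -18.7 dBFS at the gain stage.
That's 3 dB above the -21.7 dBFS threshold.
Before 1.5:1 compression the overshoot was 3 × 1.5 = 4.5 dB, so input = -21.7 + 4.5 = -17.2 dBFS.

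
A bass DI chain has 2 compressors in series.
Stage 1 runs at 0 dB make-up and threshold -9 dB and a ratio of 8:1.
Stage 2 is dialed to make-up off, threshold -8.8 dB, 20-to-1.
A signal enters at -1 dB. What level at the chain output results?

Stage 1: -1 dB is 8 dB over -9 dB; at 8:1 that becomes 1 dB over, giving -8 dB.
Stage 2: 0.8 dB above -8.8 dB, reduced 20:1 to 0.04 dB above → -8.76 dB.

-8.76 dB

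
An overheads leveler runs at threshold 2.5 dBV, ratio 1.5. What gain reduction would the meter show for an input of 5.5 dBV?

The signal is 3 dB above threshold.
A 1.5:1 ratio leaves 2 dB of that excess.
So the signal is attenuated by 3 − 2 = 1 dB.

1 dB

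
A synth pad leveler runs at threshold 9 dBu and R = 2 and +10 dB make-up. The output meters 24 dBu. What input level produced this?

19 dBu

Before make-up, the level was 24 − 10 = 14 dBu.
That's 5 dB above the 9 dBu threshold.
Before 2:1 compression the overshoot was 5 × 2 = 10 dB, so input = 9 + 10 = 19 dBu.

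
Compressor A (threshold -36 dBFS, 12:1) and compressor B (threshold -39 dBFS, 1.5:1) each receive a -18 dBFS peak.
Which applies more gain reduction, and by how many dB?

A: 18 dB over, compressed to 1.5 dB over, so 16.5 dB of GR.
B: 21 dB over, compressed to 14 dB over, so 7 dB of GR.
A reduces 9.5 dB more.

A, by 9.5 dB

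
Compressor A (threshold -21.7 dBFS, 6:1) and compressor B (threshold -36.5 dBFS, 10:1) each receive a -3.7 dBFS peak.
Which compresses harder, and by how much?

A: overshoot 18 dB → output overshoot 3 dB → GR 15 dB.
B: overshoot 32.8 dB → output overshoot 3.28 dB → GR 29.52 dB.
Difference: 14.52 dB in favour of B.

B, by 14.52 dB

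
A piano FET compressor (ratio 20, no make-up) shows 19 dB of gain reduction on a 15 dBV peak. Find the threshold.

Let T be the threshold. Output overshoot = (input overshoot)/R, so -4 − T = (15 − T)/20.
20·(-4 − T) = 15 − T → 19·T = -80 − 15 = -95.
T = -95/19 = -5 dBV.

-5 dBV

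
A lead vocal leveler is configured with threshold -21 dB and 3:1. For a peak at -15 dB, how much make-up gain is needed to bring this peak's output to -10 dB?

Overshoot 6 dB → 6/3 = 2 dB after compression, so the compressed level is -21 + 2 = -19 dB.
Make-up = target − compressed = -10 − (-19) = 9 dB.

9 dB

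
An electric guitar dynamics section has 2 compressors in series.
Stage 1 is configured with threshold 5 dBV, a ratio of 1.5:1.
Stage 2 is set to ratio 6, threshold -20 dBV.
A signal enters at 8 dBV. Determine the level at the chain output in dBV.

-15.5 dBV

Stage 1: 8 dBV is 3 dB over 5 dBV; at 1.5:1 that becomes 2 dB over, giving 7 dBV.
Stage 2: overshoot 27 dB → 27/6 = 4.5 dB → -15.5 dBV.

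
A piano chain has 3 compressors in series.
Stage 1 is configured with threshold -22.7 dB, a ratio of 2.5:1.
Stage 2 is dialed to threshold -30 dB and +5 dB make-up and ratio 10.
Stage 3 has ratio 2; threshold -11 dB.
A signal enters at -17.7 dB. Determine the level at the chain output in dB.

Stage 1: -17.7 dB is 5 dB over -22.7 dB; at 2.5:1 that becomes 2 dB over, giving -20.7 dB.
Stage 2: 9.3 dB above -30 dB, reduced 10:1 to 0.93 dB above → -29.07 dB; +5 dB make-up → -24.07 dB.
Stage 3: below threshold (-24.07 ≤ -11); passes unchanged; output -24.07 dB.

-24.07 dB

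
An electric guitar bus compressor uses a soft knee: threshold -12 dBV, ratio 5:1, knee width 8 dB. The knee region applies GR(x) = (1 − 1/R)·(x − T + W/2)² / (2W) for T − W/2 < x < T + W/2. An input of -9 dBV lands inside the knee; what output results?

x − T + W/2 = -9 − (-12) + 4 = 7.
GR = (1 − 1/5) × 7² / 16 = 0.8 × 49 / 16 = 2.45 dB.
Output = -9 − 2.45 = -11.45 dBV.

-11.45 dBV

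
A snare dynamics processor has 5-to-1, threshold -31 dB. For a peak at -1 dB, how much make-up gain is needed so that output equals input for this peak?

24 dB

The peak compresses to -31 + 30/5 = -25 dB.
To reach -1 dB requires -1 − (-25) = 24 dB of make-up.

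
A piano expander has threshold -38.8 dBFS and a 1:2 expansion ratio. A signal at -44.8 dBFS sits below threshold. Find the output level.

The input is 6 dB below the -38.8 dBFS threshold.
A 1:2 expander multiplies undershoot by 2: 6 × 2 = 12 dB below threshold.
Output = -38.8 − 12 = -50.8 dBFS.

-50.8 dBFS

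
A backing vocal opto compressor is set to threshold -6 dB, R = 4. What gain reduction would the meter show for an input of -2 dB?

3 dB

The signal is 4 dB above threshold.
A 4:1 ratio leaves 1 dB of that excess.
So the signal is attenuated by 4 − 1 = 3 dB.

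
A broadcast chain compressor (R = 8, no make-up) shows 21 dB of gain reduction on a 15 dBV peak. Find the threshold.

-9 dBV

Gain reduction = 15 − (-6) = 21 dB; output overshoot = GR / (R − 1) = 21 / 7 = 3 dB.
Threshold = output − output overshoot = -6 − 3 = -9 dBV.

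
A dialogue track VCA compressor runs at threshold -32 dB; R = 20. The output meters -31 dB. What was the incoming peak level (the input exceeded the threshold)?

The compressed level sits -31 − (-32) = 1 dB over threshold.
Input overshoot = R × output overshoot = 20 dB → input = -32 + 20 = -12 dB.

-12 dB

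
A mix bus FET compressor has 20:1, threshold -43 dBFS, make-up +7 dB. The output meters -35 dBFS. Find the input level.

Remove make-up: -35 − 7 = -42 dBFS.
That's 1 dB above the -43 dBFS threshold.
Input overshoot = R × output overshoot = 20 dB → input = -43 + 20 = -23 dBFS.

-23 dBFS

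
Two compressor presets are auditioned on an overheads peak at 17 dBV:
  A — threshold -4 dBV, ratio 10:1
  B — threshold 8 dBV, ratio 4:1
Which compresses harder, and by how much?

A: overshoot 21 dB → output overshoot 2.1 dB → GR 18.9 dB.
B: overshoot 9 dB → output overshoot 2.25 dB → GR 6.75 dB.
A applies 12.15 dB more gain reduction.

A, by 12.15 dB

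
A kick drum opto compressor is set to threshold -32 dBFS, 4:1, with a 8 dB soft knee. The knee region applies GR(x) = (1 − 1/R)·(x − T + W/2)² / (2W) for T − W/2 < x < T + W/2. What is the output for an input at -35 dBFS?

-35.046875 dBFS

x − T + W/2 = -35 − (-32) + 4 = 1.
GR = (1 − 1/4) × 1² / 16 = 0.75 × 1 / 16 = 0.046875 dB.
Output = -35 − 0.046875 = -35.046875 dBFS.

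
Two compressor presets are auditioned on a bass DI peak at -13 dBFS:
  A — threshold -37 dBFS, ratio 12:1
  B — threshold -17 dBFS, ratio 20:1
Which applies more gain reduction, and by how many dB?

A: overshoot 24 dB → output overshoot 2 dB → GR 22 dB.
B: overshoot 4 dB → output overshoot 0.2 dB → GR 3.8 dB.
A reduces 18.2 dB more.

A, by 18.2 dB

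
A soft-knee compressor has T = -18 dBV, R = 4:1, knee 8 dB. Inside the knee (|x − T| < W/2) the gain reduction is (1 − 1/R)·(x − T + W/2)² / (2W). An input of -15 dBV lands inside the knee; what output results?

-17.296875 dBV

x − T + W/2 = -15 − (-18) + 4 = 7.
GR = (1 − 1/4) × 7² / 16 = 0.75 × 49 / 16 = 2.296875 dB.
Output = -15 − 2.296875 = -17.296875 dBV.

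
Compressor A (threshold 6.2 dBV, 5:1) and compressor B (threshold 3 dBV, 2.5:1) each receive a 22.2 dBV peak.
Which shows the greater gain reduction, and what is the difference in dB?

A: GR = 16 − 16/5 = 12.8 dB.
B: GR = 19.2 − 19.2/2.5 = 11.52 dB.
Difference: 1.28 dB in favour of A.

A, by 1.28 dB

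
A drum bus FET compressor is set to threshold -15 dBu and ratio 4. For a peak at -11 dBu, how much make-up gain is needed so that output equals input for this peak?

Without make-up, output = threshold + overshoot/4 = -15 + 1 = -14 dBu.
Gap to target: 3 dB.

3 dB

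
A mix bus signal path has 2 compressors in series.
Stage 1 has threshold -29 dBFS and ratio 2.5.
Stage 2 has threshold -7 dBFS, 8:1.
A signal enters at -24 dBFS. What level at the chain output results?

-27 dBFS

Stage 1: -24 dBFS is 5 dB over -29 dBFS; at 2.5:1 that becomes 2 dB over, giving -27 dBFS.
Stage 2: -27 dBFS ≤ -7 dBFS, so stage 2 doesn't engage; output -27 dBFS.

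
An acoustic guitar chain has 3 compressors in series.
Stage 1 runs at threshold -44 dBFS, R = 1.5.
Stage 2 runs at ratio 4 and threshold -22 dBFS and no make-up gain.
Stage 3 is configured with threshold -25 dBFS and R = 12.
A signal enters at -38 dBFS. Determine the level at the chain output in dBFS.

Stage 1: overshoot 6 dB → 6/1.5 = 4 dB → -40 dBFS.
Stage 2: -40 dBFS is at or below the -22 dBFS threshold — no compression; output -40 dBFS.
Stage 3: -40 dBFS ≤ -25 dBFS, so stage 3 doesn't engage; output -40 dBFS.

-40 dBFS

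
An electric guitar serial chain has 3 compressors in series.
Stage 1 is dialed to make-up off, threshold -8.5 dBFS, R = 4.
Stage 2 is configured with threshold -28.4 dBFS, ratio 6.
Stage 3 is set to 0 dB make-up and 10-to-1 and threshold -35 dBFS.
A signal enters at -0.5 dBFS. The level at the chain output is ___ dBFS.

-33.975 dBFS

Stage 1: 8 dB above -8.5 dBFS, reduced 4:1 to 2 dB above → -6.5 dBFS.
Stage 2: 21.9 dB above -28.4 dBFS, reduced 6:1 to 3.65 dB above → -24.75 dBFS.
Stage 3: overshoot 10.25 dB → 10.25/10 = 1.025 dB → -33.975 dBFS.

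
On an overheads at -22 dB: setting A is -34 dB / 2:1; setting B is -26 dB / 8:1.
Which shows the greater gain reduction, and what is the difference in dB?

A, by 2.5 dB

A: GR = 12 − 12/2 = 6 dB.
B: GR = 4 − 4/8 = 3.5 dB.
A applies 2.5 dB more gain reduction.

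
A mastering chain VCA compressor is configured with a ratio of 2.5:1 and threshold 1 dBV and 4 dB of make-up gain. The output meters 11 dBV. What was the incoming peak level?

Stripping the +4 dB make-up gives 7 dBV at the gain stage.
That's 6 dB above the 1 dBV threshold.
Input overshoot = R × output overshoot = 15 dB → input = 1 + 15 = 16 dBV.

16 dBV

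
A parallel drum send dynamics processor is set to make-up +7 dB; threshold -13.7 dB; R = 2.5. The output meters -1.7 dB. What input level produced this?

-1.2 dB

Remove make-up: -1.7 − 7 = -8.7 dB.
Post-compression overshoot = -8.7 − (-13.7) = 5 dB.
Undo the ratio: input overshoot = 5 × 2.5 = 12.5 dB, giving input = -1.2 dB.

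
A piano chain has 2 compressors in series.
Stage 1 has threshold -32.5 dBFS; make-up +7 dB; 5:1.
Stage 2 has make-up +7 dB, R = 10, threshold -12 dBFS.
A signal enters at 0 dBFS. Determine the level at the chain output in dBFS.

-12 dBFS

Stage 1: overshoot 32.5 dB → 32.5/5 = 6.5 dB → -26 dBFS; +7 dB make-up → -19 dBFS.
Stage 2: -19 dBFS ≤ -12 dBFS, so stage 2 doesn't engage; make-up brings it to -12 dBFS.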